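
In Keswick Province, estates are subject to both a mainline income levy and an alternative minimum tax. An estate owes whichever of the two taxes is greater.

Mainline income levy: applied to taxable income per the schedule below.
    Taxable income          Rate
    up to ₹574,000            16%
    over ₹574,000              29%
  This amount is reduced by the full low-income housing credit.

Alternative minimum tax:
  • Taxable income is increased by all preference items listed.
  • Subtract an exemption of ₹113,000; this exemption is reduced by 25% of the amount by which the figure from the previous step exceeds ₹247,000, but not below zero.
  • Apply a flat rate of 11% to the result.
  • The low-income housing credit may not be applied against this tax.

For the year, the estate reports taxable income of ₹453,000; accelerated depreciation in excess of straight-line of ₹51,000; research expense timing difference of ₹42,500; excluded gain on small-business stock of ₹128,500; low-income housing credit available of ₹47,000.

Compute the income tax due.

Alternative minimum tax:
  Adjusted income: ₹453,000 + ₹51,000 + ₹42,500 + ₹128,500 = ₹675,000
  Exemption: ₹113,000 − 25% × (₹675,000 − ₹247,000) = ₹113,000 − ₹107,000 = ₹6,000
  Base: ₹675,000 − ₹6,000 = ₹669,000
  ₹669,000 × 11% = ₹73,590

Mainline income levy:
  ₹453,000 × 16% = ₹72,480
  Less low-income housing credit ₹47,000 → ₹25,480

₹73,590 > ₹25,480, so the alternative minimum tax is the binding amount.

₹73,590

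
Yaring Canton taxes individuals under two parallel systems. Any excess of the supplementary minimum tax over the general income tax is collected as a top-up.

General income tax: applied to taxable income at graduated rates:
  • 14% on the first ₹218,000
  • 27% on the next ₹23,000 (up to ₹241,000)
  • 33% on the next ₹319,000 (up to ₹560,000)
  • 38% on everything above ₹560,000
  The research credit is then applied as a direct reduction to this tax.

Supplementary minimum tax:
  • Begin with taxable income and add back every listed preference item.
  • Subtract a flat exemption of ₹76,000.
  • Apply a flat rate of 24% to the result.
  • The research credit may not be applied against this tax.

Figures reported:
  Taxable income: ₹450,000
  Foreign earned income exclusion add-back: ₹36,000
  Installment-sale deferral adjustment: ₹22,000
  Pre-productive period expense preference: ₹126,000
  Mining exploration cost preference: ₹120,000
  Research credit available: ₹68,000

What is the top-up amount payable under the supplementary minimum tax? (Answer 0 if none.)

₹125,020

Supplementary minimum tax:
  Adjusted income: ₹450,000 + ₹36,000 + ₹22,000 + ₹126,000 + ₹120,000 = ₹754,000
  Less exemption ₹76,000 → base ₹678,000
  ₹678,000 × 24% = ₹162,720

General income tax:
  ₹218,000 × 14% = ₹30,520
  ₹23,000 × 27% = ₹6,210
  ₹209,000 × 33% = ₹68,970
  → ₹105,700
  Less research credit ₹68,000 → ₹37,700

Excess of supplementary minimum tax over general income tax: ₹162,720 − ₹37,700 = ₹125,020.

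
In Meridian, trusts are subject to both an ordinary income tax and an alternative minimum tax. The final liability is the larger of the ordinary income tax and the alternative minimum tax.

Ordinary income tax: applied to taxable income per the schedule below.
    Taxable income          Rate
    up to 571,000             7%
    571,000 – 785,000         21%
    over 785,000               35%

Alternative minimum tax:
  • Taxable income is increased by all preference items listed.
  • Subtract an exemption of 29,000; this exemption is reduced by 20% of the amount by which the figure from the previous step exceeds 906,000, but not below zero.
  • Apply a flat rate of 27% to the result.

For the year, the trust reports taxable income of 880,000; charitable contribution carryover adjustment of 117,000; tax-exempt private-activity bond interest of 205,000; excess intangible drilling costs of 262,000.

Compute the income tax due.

395,280

Ordinary income tax:
  571,000 × 7% = 39,970
  214,000 × 21% = 44,940
  95,000 × 35% = 33,250
  → 118,160

Alternative minimum tax:
  Adjusted income: 880,000 + 117,000 + 205,000 + 262,000 = 1,464,000
  Exemption: 20% × (1,464,000 − 906,000) = 111,600 ≥ 29,000, so the exemption is fully phased out
  Base: 1,464,000 − 0 = 1,464,000
  1,464,000 × 27% = 395,280

395,280 > 118,160, so the alternative minimum tax is the binding amount.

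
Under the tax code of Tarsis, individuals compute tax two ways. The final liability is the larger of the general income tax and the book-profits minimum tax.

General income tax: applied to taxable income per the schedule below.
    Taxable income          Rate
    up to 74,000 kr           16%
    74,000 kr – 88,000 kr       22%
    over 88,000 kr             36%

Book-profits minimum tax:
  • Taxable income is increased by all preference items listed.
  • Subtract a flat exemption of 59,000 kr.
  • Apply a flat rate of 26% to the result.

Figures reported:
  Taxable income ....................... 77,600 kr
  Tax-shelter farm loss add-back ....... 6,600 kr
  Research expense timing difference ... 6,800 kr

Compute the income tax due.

12,632 kr

General income tax:
  74,000 kr × 16% = 11,840 kr
  3,600 kr × 22% = 792 kr
  → 12,632 kr

Book-profits minimum tax:
  Adjusted income: 77,600 kr + 6,600 kr + 6,800 kr = 91,000 kr
  Less exemption 59,000 kr → base 32,000 kr
  32,000 kr × 26% = 8,320 kr

12,632 kr > 8,320 kr, so the general income tax governs.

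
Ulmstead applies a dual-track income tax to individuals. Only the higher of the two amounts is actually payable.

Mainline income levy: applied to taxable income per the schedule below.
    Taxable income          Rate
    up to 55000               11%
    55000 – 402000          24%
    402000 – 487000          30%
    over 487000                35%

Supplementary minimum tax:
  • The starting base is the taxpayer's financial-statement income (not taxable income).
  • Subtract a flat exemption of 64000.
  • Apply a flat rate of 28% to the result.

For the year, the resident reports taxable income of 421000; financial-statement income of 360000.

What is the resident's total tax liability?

Supplementary minimum tax:
  Base (financial-statement income): 360000
  Less exemption 64000 → base 296000
  296000 × 28% = 82880

Mainline income levy:
  55000 × 11% = 6050
  347000 × 24% = 83280
  19000 × 30% = 5700
  → 95030

95030 > 82880, so the mainline income levy governs.

95030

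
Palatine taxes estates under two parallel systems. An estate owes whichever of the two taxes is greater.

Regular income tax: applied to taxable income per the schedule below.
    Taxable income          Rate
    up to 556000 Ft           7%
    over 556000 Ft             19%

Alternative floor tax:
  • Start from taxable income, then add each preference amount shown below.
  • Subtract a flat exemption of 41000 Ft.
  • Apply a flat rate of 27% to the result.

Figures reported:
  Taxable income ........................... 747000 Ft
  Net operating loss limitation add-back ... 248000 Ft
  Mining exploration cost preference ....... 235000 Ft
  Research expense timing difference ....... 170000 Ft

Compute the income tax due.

366930 Ft

Alternative floor tax:
  Adjusted income: 747000 Ft + 248000 Ft + 235000 Ft + 170000 Ft = 1400000 Ft
  Less exemption 41000 Ft → base 1359000 Ft
  1359000 Ft × 27% = 366930 Ft

Regular income tax:
  556000 Ft × 7% = 38920 Ft
  191000 Ft × 19% = 36290 Ft
  → 75210 Ft

366930 Ft > 75210 Ft, so the alternative floor tax is the binding amount.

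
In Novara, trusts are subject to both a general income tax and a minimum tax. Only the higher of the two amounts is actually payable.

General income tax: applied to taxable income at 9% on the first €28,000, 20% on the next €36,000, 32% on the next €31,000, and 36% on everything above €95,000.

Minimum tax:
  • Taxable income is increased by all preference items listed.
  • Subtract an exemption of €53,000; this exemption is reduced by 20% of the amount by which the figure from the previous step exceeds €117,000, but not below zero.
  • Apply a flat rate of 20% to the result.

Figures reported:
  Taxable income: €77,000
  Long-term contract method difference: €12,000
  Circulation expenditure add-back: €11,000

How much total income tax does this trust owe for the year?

€13,880

Minimum tax:
  Adjusted income: €77,000 + €12,000 + €11,000 = €100,000
  Exemption: €100,000 ≤ €117,000, so full €53,000 applies
  Base: €100,000 − €53,000 = €47,000
  €47,000 × 20% = €9,400

General income tax:
  €28,000 × 9% = €2,520
  €36,000 × 20% = €7,200
  €13,000 × 32% = €4,160
  → €13,880

€13,880 > €9,400, so the general income tax governs.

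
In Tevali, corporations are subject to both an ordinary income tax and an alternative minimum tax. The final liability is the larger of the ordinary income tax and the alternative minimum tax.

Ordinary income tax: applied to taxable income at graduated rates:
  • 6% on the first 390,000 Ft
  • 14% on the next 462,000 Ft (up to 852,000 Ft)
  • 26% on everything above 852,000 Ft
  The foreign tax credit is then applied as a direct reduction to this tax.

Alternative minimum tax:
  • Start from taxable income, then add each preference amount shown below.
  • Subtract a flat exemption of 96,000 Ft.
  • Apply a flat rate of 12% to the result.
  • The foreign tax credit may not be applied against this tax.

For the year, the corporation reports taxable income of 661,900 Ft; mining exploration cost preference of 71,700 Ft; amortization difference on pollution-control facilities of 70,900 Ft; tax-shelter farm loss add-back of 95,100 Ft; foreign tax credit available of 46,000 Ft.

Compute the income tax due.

Ordinary income tax:
  390,000 Ft × 6% = 23,400 Ft
  271,900 Ft × 14% = 38,066 Ft
  → 61,466 Ft
  Less foreign tax credit 46,000 Ft → 15,466 Ft

Alternative minimum tax:
  Adjusted income: 661,900 Ft + 71,700 Ft + 70,900 Ft + 95,100 Ft = 899,600 Ft
  Less exemption 96,000 Ft → base 803,600 Ft
  803,600 Ft × 12% = 96,432 Ft

96,432 Ft > 15,466 Ft, so the alternative minimum tax is the binding amount.

96,432 Ft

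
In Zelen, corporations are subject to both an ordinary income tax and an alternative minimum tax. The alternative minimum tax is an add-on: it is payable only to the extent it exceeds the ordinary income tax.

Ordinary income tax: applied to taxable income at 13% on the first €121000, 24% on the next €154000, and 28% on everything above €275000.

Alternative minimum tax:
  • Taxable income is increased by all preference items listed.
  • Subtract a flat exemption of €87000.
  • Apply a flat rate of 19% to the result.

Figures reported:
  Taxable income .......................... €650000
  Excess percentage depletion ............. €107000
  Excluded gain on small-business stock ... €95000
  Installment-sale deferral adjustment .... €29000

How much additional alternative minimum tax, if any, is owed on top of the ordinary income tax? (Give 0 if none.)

Ordinary income tax:
  €121000 × 13% = €15730
  €154000 × 24% = €36960
  €375000 × 28% = €105000
  → €157690

Alternative minimum tax:
  Adjusted income: €650000 + €107000 + €95000 + €29000 = €881000
  Less exemption €87000 → base €794000
  €794000 × 19% = €150860

€150860 ≤ €157690, so no add-on is due.

€0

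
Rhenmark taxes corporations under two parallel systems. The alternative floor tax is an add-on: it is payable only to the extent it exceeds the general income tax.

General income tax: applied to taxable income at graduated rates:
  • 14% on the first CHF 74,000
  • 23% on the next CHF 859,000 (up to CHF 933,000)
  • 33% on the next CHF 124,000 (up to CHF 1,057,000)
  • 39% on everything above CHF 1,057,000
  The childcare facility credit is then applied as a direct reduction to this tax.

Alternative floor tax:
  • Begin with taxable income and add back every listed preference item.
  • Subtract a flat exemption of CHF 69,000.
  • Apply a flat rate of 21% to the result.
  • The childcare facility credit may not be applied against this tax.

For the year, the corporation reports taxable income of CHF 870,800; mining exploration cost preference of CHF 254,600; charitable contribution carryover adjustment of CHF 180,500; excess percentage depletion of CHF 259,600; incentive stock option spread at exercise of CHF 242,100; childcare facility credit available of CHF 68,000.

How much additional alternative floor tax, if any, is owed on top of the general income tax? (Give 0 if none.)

CHF 239,482

Alternative floor tax:
  Adjusted income: CHF 870,800 + CHF 254,600 + CHF 180,500 + CHF 259,600 + CHF 242,100 = CHF 1,807,600
  Less exemption CHF 69,000 → base CHF 1,738,600
  CHF 1,738,600 × 21% = CHF 365,106

General income tax:
  CHF 74,000 × 14% = CHF 10,360
  CHF 796,800 × 23% = CHF 183,264
  → CHF 193,624
  Less childcare facility credit CHF 68,000 → CHF 125,624

Excess of alternative floor tax over general income tax: CHF 365,106 − CHF 125,624 = CHF 239,482.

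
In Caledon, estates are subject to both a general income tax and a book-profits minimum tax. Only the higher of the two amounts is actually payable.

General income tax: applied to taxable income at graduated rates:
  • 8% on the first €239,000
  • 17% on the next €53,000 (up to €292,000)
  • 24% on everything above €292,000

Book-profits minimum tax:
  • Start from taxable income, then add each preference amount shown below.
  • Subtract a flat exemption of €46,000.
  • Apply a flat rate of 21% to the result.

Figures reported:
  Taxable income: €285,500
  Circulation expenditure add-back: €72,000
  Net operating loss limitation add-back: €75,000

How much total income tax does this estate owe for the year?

Book-profits minimum tax:
  Adjusted income: €285,500 + €72,000 + €75,000 = €432,500
  Less exemption €46,000 → base €386,500
  €386,500 × 21% = €81,165

General income tax:
  €239,000 × 8% = €19,120
  €46,500 × 17% = €7,905
  → €27,025

€81,165 > €27,025, so the book-profits minimum tax is the binding amount.

€81,165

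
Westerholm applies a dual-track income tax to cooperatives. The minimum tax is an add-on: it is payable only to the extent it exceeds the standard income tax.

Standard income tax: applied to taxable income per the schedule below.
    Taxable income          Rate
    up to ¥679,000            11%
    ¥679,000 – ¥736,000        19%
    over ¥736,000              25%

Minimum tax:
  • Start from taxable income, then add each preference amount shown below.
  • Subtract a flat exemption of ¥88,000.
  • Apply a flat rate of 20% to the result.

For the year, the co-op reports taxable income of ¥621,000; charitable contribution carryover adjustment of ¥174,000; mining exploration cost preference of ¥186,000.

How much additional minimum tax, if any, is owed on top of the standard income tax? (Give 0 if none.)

Standard income tax:
  ¥621,000 × 11% = ¥68,310

Minimum tax:
  Adjusted income: ¥621,000 + ¥174,000 + ¥186,000 = ¥981,000
  Less exemption ¥88,000 → base ¥893,000
  ¥893,000 × 20% = ¥178,600

Excess of minimum tax over standard income tax: ¥178,600 − ¥68,310 = ¥110,290.

¥110,290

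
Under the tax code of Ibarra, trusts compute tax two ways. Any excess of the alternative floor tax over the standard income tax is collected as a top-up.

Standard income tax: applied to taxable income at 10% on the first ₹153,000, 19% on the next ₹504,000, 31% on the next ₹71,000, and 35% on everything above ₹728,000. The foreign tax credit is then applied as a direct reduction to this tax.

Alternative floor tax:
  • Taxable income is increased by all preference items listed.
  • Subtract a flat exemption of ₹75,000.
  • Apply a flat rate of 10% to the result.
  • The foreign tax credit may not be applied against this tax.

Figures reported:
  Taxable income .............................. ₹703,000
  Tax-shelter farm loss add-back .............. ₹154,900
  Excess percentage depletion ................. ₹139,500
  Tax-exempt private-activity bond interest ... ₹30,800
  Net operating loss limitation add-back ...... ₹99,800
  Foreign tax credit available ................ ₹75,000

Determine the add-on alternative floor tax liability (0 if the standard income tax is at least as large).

₹54,980

Alternative floor tax:
  Adjusted income: ₹703,000 + ₹154,900 + ₹139,500 + ₹30,800 + ₹99,800 = ₹1,128,000
  Less exemption ₹75,000 → base ₹1,053,000
  ₹1,053,000 × 10% = ₹105,300

Standard income tax:
  ₹153,000 × 10% = ₹15,300
  ₹504,000 × 19% = ₹95,760
  ₹46,000 × 31% = ₹14,260
  → ₹125,320
  Less foreign tax credit ₹75,000 → ₹50,320

Excess of alternative floor tax over standard income tax: ₹105,300 − ₹50,320 = ₹54,980.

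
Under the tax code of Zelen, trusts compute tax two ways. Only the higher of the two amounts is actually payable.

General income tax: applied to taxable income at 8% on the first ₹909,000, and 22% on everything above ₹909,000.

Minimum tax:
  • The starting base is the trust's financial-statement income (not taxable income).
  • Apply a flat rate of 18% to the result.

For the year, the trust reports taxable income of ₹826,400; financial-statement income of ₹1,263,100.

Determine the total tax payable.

₹227,358

Minimum tax:
  Base (financial-statement income): ₹1,263,100
  ₹1,263,100 × 18% = ₹227,358

General income tax:
  ₹826,400 × 8% = ₹66,112

₹227,358 > ₹66,112, so the minimum tax is the binding amount.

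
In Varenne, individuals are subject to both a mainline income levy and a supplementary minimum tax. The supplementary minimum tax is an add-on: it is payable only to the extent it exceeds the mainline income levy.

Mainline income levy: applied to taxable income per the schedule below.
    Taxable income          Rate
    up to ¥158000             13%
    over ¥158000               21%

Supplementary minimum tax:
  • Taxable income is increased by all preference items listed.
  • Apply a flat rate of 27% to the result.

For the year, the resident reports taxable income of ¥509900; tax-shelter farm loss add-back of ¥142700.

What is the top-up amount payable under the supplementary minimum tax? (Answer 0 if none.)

Supplementary minimum tax:
  Adjusted income: ¥509900 + ¥142700 = ¥652600
  ¥652600 × 27% = ¥176202

Mainline income levy:
  ¥158000 × 13% = ¥20540
  ¥351900 × 21% = ¥73899
  → ¥94439

Excess of supplementary minimum tax over mainline income levy: ¥176202 − ¥94439 = ¥81763.

¥81763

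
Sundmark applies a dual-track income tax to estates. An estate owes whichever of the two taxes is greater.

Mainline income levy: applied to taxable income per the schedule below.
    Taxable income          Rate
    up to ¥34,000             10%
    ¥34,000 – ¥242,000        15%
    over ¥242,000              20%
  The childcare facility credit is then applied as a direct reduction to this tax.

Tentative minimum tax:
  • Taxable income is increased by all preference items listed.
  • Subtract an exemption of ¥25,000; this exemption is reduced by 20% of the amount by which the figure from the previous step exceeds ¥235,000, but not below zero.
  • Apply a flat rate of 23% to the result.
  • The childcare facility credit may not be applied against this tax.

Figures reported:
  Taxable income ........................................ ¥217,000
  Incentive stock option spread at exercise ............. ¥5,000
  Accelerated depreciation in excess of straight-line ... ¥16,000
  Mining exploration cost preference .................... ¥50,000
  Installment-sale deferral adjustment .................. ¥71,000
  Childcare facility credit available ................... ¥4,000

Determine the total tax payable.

¥82,524

Mainline income levy:
  ¥34,000 × 10% = ¥3,400
  ¥183,000 × 15% = ¥27,450
  → ¥30,850
  Less childcare facility credit ¥4,000 → ¥26,850

Tentative minimum tax:
  Adjusted income: ¥217,000 + ¥5,000 + ¥16,000 + ¥50,000 + ¥71,000 = ¥359,000
  Exemption: ¥25,000 − 20% × (¥359,000 − ¥235,000) = ¥25,000 − ¥24,800 = ¥200
  Base: ¥359,000 − ¥200 = ¥358,800
  ¥358,800 × 23% = ¥82,524

¥82,524 > ¥26,850, so the tentative minimum tax is the binding amount.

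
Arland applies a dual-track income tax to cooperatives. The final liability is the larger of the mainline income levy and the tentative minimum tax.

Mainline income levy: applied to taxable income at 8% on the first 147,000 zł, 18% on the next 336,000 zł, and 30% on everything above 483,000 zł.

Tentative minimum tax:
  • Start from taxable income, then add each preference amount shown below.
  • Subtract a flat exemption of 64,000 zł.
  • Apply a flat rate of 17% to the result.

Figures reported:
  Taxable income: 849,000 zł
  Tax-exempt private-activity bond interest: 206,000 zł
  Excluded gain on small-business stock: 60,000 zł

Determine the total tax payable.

182,040 zł

Tentative minimum tax:
  Adjusted income: 849,000 zł + 206,000 zł + 60,000 zł = 1,115,000 zł
  Less exemption 64,000 zł → base 1,051,000 zł
  1,051,000 zł × 17% = 178,670 zł

Mainline income levy:
  147,000 zł × 8% = 11,760 zł
  336,000 zł × 18% = 60,480 zł
  366,000 zł × 30% = 109,800 zł
  → 182,040 zł

182,040 zł > 178,670 zł, so the mainline income levy governs.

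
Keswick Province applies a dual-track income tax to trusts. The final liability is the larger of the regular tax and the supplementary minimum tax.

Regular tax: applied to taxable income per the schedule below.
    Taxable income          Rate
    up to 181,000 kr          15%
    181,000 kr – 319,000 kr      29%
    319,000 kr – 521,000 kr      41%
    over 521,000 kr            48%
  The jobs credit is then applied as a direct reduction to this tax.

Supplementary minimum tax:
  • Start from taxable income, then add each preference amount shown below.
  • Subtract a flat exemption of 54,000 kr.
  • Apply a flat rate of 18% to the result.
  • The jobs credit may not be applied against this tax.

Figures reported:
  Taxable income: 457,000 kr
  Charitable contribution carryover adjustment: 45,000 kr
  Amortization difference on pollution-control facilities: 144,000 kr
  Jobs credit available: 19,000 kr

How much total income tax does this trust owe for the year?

106,560 kr

Regular tax:
  181,000 kr × 15% = 27,150 kr
  138,000 kr × 29% = 40,020 kr
  138,000 kr × 41% = 56,580 kr
  → 123,750 kr
  Less jobs credit 19,000 kr → 104,750 kr

Supplementary minimum tax:
  Adjusted income: 457,000 kr + 45,000 kr + 144,000 kr = 646,000 kr
  Less exemption 54,000 kr → base 592,000 kr
  592,000 kr × 18% = 106,560 kr

106,560 kr > 104,750 kr, so the supplementary minimum tax is the binding amount.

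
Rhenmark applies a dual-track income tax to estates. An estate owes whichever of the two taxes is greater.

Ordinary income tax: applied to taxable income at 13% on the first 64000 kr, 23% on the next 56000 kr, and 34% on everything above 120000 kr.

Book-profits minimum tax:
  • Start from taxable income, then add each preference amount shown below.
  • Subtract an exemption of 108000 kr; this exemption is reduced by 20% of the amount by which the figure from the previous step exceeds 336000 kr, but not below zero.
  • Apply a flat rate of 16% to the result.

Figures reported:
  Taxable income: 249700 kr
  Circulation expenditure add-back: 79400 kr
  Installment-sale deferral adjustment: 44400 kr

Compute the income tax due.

Book-profits minimum tax:
  Adjusted income: 249700 kr + 79400 kr + 44400 kr = 373500 kr
  Exemption: 108000 kr − 20% × (373500 kr − 336000 kr) = 108000 kr − 7500 kr = 100500 kr
  Base: 373500 kr − 100500 kr = 273000 kr
  273000 kr × 16% = 43680 kr

Ordinary income tax:
  64000 kr × 13% = 8320 kr
  56000 kr × 23% = 12880 kr
  129700 kr × 34% = 44098 kr
  → 65298 kr

65298 kr > 43680 kr, so the ordinary income tax governs.

65298 kr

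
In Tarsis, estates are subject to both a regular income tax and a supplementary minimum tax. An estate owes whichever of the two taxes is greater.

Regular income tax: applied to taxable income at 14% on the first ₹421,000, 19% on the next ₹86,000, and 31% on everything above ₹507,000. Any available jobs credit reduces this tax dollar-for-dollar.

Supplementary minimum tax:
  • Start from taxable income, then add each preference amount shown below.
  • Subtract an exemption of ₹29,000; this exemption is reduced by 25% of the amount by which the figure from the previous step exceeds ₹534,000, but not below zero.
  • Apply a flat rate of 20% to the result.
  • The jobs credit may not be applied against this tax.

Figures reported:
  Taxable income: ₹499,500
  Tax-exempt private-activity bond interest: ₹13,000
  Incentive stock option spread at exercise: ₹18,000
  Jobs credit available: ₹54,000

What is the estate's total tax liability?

₹100,300

Supplementary minimum tax:
  Adjusted income: ₹499,500 + ₹13,000 + ₹18,000 = ₹530,500
  Exemption: ₹530,500 ≤ ₹534,000, so full ₹29,000 applies
  Base: ₹530,500 − ₹29,000 = ₹501,500
  ₹501,500 × 20% = ₹100,300

Regular income tax:
  ₹421,000 × 14% = ₹58,940
  ₹78,500 × 19% = ₹14,915
  → ₹73,855
  Less jobs credit ₹54,000 → ₹19,855

₹100,300 > ₹19,855, so the supplementary minimum tax is the binding amount.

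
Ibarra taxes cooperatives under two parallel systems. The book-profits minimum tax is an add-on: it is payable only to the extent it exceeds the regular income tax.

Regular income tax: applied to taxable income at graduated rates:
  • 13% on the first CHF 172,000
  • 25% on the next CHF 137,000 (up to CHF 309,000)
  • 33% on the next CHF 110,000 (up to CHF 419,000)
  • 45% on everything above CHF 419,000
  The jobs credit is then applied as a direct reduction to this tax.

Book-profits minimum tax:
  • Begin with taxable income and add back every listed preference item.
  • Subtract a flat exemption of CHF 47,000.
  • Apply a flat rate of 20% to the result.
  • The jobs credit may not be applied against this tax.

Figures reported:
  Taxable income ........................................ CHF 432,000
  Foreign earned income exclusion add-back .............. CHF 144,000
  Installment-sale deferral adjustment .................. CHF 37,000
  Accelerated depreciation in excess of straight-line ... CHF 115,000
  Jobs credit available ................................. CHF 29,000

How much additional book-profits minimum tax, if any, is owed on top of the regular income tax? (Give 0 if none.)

Regular income tax:
  CHF 172,000 × 13% = CHF 22,360
  CHF 137,000 × 25% = CHF 34,250
  CHF 110,000 × 33% = CHF 36,300
  CHF 13,000 × 45% = CHF 5,850
  → CHF 98,760
  Less jobs credit CHF 29,000 → CHF 69,760

Book-profits minimum tax:
  Adjusted income: CHF 432,000 + CHF 144,000 + CHF 37,000 + CHF 115,000 = CHF 728,000
  Less exemption CHF 47,000 → base CHF 681,000
  CHF 681,000 × 20% = CHF 136,200

Excess of book-profits minimum tax over regular income tax: CHF 136,200 − CHF 69,760 = CHF 66,440.

CHF 66,440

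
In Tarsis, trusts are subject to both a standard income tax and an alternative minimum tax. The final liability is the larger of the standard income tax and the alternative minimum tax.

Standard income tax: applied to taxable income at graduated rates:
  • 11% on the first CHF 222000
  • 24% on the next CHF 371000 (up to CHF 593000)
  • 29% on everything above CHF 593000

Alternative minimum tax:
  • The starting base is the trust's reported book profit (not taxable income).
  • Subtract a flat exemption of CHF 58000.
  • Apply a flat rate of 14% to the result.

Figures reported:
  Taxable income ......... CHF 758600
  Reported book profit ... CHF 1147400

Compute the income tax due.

Standard income tax:
  CHF 222000 × 11% = CHF 24420
  CHF 371000 × 24% = CHF 89040
  CHF 165600 × 29% = CHF 48024
  → CHF 161484

Alternative minimum tax:
  Base (reported book profit): CHF 1147400
  Less exemption CHF 58000 → base CHF 1089400
  CHF 1089400 × 14% = CHF 152516

CHF 161484 > CHF 152516, so the standard income tax governs.

CHF 161484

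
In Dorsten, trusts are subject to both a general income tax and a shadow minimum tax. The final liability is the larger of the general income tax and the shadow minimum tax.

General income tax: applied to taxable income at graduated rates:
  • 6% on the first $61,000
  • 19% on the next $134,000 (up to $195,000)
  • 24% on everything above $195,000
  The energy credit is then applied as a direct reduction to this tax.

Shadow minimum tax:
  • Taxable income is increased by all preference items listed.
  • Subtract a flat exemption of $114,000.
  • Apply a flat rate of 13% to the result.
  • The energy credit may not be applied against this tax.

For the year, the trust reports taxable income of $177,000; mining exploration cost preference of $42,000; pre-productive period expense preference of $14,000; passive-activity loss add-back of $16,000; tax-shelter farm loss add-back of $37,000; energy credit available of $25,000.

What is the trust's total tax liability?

General income tax:
  $61,000 × 6% = $3,660
  $116,000 × 19% = $22,040
  → $25,700
  Less energy credit $25,000 → $700

Shadow minimum tax:
  Adjusted income: $177,000 + $42,000 + $14,000 + $16,000 + $37,000 = $286,000
  Less exemption $114,000 → base $172,000
  $172,000 × 13% = $22,360

$22,360 > $700, so the shadow minimum tax is the binding amount.

$22,360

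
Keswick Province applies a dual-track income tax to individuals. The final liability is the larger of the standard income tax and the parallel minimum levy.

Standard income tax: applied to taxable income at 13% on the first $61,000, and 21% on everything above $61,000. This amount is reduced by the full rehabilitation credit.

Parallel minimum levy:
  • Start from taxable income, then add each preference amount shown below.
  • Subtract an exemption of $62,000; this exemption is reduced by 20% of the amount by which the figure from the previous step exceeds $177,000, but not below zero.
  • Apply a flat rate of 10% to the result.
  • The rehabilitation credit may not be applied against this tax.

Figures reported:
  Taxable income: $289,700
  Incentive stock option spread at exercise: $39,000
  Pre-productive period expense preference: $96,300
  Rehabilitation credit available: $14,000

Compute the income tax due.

Parallel minimum levy:
  Adjusted income: $289,700 + $39,000 + $96,300 = $425,000
  Exemption: $62,000 − 20% × ($425,000 − $177,000) = $62,000 − $49,600 = $12,400
  Base: $425,000 − $12,400 = $412,600
  $412,600 × 10% = $41,260

Standard income tax:
  $61,000 × 13% = $7,930
  $228,700 × 21% = $48,027
  → $55,957
  Less rehabilitation credit $14,000 → $41,957

$41,957 > $41,260, so the standard income tax governs.

$41,957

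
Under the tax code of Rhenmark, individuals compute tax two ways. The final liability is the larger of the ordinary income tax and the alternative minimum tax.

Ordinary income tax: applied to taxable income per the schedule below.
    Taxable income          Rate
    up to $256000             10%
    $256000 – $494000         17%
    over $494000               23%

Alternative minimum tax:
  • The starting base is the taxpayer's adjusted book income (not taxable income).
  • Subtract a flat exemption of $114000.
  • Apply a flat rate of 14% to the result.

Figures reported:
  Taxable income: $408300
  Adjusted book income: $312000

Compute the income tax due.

$51491

Alternative minimum tax:
  Base (adjusted book income): $312000
  Less exemption $114000 → base $198000
  $198000 × 14% = $27720

Ordinary income tax:
  $256000 × 10% = $25600
  $152300 × 17% = $25891
  → $51491

$51491 > $27720, so the ordinary income tax governs.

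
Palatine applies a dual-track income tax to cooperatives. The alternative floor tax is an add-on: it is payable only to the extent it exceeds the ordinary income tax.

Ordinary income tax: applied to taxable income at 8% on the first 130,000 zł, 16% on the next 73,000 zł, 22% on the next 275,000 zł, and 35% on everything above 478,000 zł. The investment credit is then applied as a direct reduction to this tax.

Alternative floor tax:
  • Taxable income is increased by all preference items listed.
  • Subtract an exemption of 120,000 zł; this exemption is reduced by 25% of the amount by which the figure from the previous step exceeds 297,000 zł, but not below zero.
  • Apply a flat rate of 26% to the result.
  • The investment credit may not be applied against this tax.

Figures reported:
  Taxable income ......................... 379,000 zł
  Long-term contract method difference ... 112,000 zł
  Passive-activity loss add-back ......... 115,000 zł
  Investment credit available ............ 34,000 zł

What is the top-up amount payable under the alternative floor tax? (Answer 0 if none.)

119,645 zł

Ordinary income tax:
  130,000 zł × 8% = 10,400 zł
  73,000 zł × 16% = 11,680 zł
  176,000 zł × 22% = 38,720 zł
  → 60,800 zł
  Less investment credit 34,000 zł → 26,800 zł

Alternative floor tax:
  Adjusted income: 379,000 zł + 112,000 zł + 115,000 zł = 606,000 zł
  Exemption: 120,000 zł − 25% × (606,000 zł − 297,000 zł) = 120,000 zł − 77,250 zł = 42,750 zł
  Base: 606,000 zł − 42,750 zł = 563,250 zł
  563,250 zł × 26% = 146,445 zł

Excess of alternative floor tax over ordinary income tax: 146,445 zł − 26,800 zł = 119,645 zł.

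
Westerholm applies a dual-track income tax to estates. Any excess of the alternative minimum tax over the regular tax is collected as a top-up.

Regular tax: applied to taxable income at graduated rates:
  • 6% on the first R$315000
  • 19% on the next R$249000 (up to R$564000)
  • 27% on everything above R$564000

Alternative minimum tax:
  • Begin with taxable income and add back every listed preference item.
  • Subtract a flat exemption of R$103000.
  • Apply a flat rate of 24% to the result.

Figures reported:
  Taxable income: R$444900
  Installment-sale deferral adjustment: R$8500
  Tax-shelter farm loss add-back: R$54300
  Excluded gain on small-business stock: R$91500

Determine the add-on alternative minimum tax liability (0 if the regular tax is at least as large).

R$75507

Regular tax:
  R$315000 × 6% = R$18900
  R$129900 × 19% = R$24681
  → R$43581

Alternative minimum tax:
  Adjusted income: R$444900 + R$8500 + R$54300 + R$91500 = R$599200
  Less exemption R$103000 → base R$496200
  R$496200 × 24% = R$119088

Excess of alternative minimum tax over regular tax: R$119088 − R$43581 = R$75507.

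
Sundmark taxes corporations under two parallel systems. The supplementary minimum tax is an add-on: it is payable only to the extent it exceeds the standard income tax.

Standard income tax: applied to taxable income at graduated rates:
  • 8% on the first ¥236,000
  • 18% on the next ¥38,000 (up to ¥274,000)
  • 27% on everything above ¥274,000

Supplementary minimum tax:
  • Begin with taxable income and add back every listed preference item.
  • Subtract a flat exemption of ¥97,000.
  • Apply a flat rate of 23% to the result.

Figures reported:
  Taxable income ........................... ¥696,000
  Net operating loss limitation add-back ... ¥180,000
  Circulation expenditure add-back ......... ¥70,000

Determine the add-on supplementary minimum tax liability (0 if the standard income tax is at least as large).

¥55,610

Supplementary minimum tax:
  Adjusted income: ¥696,000 + ¥180,000 + ¥70,000 = ¥946,000
  Less exemption ¥97,000 → base ¥849,000
  ¥849,000 × 23% = ¥195,270

Standard income tax:
  ¥236,000 × 8% = ¥18,880
  ¥38,000 × 18% = ¥6,840
  ¥422,000 × 27% = ¥113,940
  → ¥139,660

Excess of supplementary minimum tax over standard income tax: ¥195,270 − ¥139,660 = ¥55,610.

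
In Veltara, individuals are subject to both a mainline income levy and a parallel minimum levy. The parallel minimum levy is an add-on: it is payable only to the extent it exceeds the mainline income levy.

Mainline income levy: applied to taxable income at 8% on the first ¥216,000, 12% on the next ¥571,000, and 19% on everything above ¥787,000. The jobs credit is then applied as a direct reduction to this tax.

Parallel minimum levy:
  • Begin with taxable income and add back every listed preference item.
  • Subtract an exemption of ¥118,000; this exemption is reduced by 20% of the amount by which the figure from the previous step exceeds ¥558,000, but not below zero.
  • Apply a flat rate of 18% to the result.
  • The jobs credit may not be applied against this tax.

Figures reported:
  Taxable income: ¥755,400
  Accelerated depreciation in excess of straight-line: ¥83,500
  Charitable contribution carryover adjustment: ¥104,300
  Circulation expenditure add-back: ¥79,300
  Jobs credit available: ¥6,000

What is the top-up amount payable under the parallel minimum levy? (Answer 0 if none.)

¥103,524

Mainline income levy:
  ¥216,000 × 8% = ¥17,280
  ¥539,400 × 12% = ¥64,728
  → ¥82,008
  Less jobs credit ¥6,000 → ¥76,008

Parallel minimum levy:
  Adjusted income: ¥755,400 + ¥83,500 + ¥104,300 + ¥79,300 = ¥1,022,500
  Exemption: ¥118,000 − 20% × (¥1,022,500 − ¥558,000) = ¥118,000 − ¥92,900 = ¥25,100
  Base: ¥1,022,500 − ¥25,100 = ¥997,400
  ¥997,400 × 18% = ¥179,532

Excess of parallel minimum levy over mainline income levy: ¥179,532 − ¥76,008 = ¥103,524.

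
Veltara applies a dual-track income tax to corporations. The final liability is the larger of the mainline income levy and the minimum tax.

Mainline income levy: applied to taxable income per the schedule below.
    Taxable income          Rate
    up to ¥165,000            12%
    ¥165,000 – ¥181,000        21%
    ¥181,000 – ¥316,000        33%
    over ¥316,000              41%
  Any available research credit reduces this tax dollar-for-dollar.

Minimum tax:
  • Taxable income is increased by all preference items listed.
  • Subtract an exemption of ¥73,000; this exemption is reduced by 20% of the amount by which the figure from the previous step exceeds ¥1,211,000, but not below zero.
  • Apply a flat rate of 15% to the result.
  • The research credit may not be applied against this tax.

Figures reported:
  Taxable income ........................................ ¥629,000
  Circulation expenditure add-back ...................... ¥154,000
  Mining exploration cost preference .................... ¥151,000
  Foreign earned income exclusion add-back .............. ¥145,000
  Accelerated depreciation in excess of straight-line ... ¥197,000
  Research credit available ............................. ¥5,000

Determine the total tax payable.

¥191,040

Mainline income levy:
  ¥165,000 × 12% = ¥19,800
  ¥16,000 × 21% = ¥3,360
  ¥135,000 × 33% = ¥44,550
  ¥313,000 × 41% = ¥128,330
  → ¥196,040
  Less research credit ¥5,000 → ¥191,040

Minimum tax:
  Adjusted income: ¥629,000 + ¥154,000 + ¥151,000 + ¥145,000 + ¥197,000 = ¥1,276,000
  Exemption: ¥73,000 − 20% × (¥1,276,000 − ¥1,211,000) = ¥73,000 − ¥13,000 = ¥60,000
  Base: ¥1,276,000 − ¥60,000 = ¥1,216,000
  ¥1,216,000 × 15% = ¥182,400

¥191,040 > ¥182,400, so the mainline income levy governs.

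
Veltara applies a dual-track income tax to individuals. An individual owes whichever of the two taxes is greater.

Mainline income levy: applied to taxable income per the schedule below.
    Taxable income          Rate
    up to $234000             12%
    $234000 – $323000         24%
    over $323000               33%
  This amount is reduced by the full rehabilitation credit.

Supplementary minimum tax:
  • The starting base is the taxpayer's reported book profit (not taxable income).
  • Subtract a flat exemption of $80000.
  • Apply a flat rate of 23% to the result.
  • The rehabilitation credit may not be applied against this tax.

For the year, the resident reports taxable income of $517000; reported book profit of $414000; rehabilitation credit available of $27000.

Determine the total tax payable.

Supplementary minimum tax:
  Base (reported book profit): $414000
  Less exemption $80000 → base $334000
  $334000 × 23% = $76820

Mainline income levy:
  $234000 × 12% = $28080
  $89000 × 24% = $21360
  $194000 × 33% = $64020
  → $113460
  Less rehabilitation credit $27000 → $86460

$86460 > $76820, so the mainline income levy governs.

$86460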